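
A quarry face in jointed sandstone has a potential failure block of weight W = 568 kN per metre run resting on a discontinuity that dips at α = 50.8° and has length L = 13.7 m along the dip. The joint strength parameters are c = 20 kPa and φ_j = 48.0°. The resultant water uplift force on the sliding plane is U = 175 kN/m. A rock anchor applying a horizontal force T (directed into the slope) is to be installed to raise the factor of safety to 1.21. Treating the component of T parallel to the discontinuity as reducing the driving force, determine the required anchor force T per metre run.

Resolving forces along and normal to the sliding plane, with the horizontal anchor force T adding T·sinα to the effective normal force and T·cosα acting up the plane against the driving force:
FS = [cL + (W cosα − U + T sinα) tanφ_j] / [W sinα − T cosα]
Without the anchor: N' = 184.0 kN/m, driving T_d = 440.2 kN/m, resisting R = 20·13.7 + 184.0·tan48.0° = 478.3 kN/m, FS = 1.09.
Setting FS = 1.21 and solving for T:
1.21·(440.2 − T cos50.8°) = 478.3 + T sin50.8°·tan48.0°
T·(sin50.8°·tan48.0° + 1.21·cos50.8°) = 1.21·440.2 − 478.3
T·(0.7749·1.1106 + 1.21·0.6320) = 532.6 − 478.3 = 54.3
T·1.6254 = 54.3
T = 33.4 kN/m

T = 33 kN/m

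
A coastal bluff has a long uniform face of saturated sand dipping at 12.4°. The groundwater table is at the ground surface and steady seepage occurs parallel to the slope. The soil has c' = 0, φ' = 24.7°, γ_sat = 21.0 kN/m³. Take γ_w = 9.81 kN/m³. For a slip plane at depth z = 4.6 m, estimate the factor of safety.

With seepage parallel to the slope and the water table at the surface, the effective normal stress on the slip plane uses the buoyant unit weight γ' = γ_sat − γ_w while the driving shear stress uses γ_sat:
FS = [c' + γ' z cos²β tanφ'] / [γ_sat z sinβ cosβ]
(For c' = 0 this reduces to FS = (γ'/γ_sat)·tanφ'/tanβ.)
γ' = 21.0 − 9.81 = 11.19 kN/m³
Numerator = 0.0 + 11.19·4.6·cos²12.4°·tan24.7° = 0.0 + 11.19·4.6·0.9539·0.4599 = 22.584 kPa
Denominator = 21.0·4.6·sin12.4°·cos12.4° = 21.0·4.6·0.2147·0.9767 = 20.260 kPa
FS = 22.584 / 20.260 = 1.115

FS = 1.11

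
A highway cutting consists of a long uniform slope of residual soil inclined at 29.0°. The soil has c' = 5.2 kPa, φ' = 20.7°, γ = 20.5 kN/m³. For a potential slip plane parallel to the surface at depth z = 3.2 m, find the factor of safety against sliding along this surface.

FS = 0.87

For an infinite slope with a slip plane parallel to the surface (no pore pressure): FS = [c' + γz cos²β tanφ'] / [γz sinβ cosβ].
γz = 20.5·3.2 = 65.60 kN/m²
Numerator = 5.2 + 65.60·cos²29.0°·tan20.7° = 5.2 + 65.60·0.7650·0.3779 = 24.162 kPa
Denominator = 65.60·sin29.0°·cos29.0° = 65.60·0.4848·0.8746 = 27.816 kPa
FS = 24.162 / 27.816 = 0.869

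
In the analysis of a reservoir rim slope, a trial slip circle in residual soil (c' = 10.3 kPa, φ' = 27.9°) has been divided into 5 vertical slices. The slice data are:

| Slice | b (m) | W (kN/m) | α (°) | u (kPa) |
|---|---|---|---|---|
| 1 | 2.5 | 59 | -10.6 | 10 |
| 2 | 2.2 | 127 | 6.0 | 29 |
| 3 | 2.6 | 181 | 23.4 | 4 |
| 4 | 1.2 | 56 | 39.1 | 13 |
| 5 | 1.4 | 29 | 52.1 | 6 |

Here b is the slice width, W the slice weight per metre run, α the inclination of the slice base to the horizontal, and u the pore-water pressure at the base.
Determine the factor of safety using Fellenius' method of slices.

Ordinary method of slices: FS = Σ[c'·Δl_i + (W_i cosα_i − u_i·Δl_i)·tanφ'] / Σ W_i sinα_i, with Δl_i = b_i / cosα_i.
Slice 1: Δl = 2.5/cos(-10.6°) = 2.543 m; N'_1 = 59·cos(-10.6°) − 10·2.543 = 32.6; c'Δl = 26.20; W sinα = -10.9
Slice 2: Δl = 2.2/cos6.0° = 2.212 m; N'_2 = 127·cos6.0° − 29·2.212 = 62.2; c'Δl = 22.78; W sinα = 13.3
Slice 3: Δl = 2.6/cos23.4° = 2.833 m; N'_3 = 181·cos23.4° − 4·2.833 = 154.8; c'Δl = 29.18; W sinα = 71.9
Slice 4: Δl = 1.2/cos39.1° = 1.546 m; N'_4 = 56·cos39.1° − 13·1.546 = 23.4; c'Δl = 15.93; W sinα = 35.3
Slice 5: Δl = 1.4/cos52.1° = 2.279 m; N'_5 = 29·cos52.1° − 6·2.279 = 4.1; c'Δl = 23.47; W sinα = 22.9
Σc'Δl = 117.6 kN/m; ΣN' = 277.0 kN/m; ΣW sinα = 132.5 kN/m
Resisting = 117.6 + 277.0·tan27.9° = 117.6 + 146.7 = 264.2 kN/m
FS = 264.2 / 132.5 = 1.994

FS = 1.99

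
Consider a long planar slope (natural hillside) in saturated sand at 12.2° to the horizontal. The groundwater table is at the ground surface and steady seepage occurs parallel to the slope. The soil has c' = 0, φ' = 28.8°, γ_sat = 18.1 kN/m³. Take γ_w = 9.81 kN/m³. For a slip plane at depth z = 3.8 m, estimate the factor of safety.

With seepage parallel to the slope and the water table at the surface, the effective normal stress on the slip plane uses the buoyant unit weight γ' = γ_sat − γ_w while the driving shear stress uses γ_sat:
FS = [c' + γ' z cos²β tanφ'] / [γ_sat z sinβ cosβ]
(For c' = 0 this reduces to FS = (γ'/γ_sat)·tanφ'/tanβ.)
γ' = 18.1 − 9.81 = 8.29 kN/m³
Numerator = 0.0 + 8.29·3.8·cos²12.2°·tan28.8° = 0.0 + 8.29·3.8·0.9553·0.5498 = 16.545 kPa
Denominator = 18.1·3.8·sin12.2°·cos12.2° = 18.1·3.8·0.2113·0.9774 = 14.207 kPa
FS = 16.545 / 14.207 = 1.165

FS = 1.16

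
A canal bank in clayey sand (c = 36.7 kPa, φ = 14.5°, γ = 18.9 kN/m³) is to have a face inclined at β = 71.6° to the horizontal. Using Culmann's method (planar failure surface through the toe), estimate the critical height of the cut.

H_c = 15.62 m

Culmann's analysis gives the critical failure plane at α_cr = (β + φ)/2 = (71.6 + 14.5)/2 = 43.0°, and the critical height
H_c = (4c/γ) · sinβ cosφ / [1 − cos(β − φ)]
    = (4·36.7/18.9) · sin71.6°·cos14.5° / [1 − cos(57.1°)]
    = 7.767 · 0.9489·0.9681 / [1 − 0.5432]
    = 7.767 · 0.9187 / 0.4568
    = 15.62 m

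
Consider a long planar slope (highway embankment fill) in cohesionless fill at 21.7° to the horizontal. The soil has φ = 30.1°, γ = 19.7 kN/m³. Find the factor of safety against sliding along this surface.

For a dry cohesionless infinite slope the factor of safety is FS = tanφ / tanβ.
FS = tan30.1° / tan21.7° = 0.5797 / 0.3979 = 1.457

FS = 1.46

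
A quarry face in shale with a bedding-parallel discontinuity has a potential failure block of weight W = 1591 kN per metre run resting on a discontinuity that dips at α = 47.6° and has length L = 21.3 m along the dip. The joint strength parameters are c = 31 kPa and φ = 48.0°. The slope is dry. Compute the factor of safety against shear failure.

Resolving the block weight along and normal to the plane and applying the Mohr–Coulomb strength on the joint:
N' = W cosα = 1591·cos47.6° = 1072.8 kN/m
Driving force T = W sinα = 1591·sin47.6° = 1174.9 kN/m
Resisting force R = c·L + N'·tanφ = 31·21.3 + 1072.8·tan48.0° = 660.3 + 1191.5 = 1851.8 kN/m
FS = R / T = 1851.8 / 1174.9 = 1.576

FS = 1.58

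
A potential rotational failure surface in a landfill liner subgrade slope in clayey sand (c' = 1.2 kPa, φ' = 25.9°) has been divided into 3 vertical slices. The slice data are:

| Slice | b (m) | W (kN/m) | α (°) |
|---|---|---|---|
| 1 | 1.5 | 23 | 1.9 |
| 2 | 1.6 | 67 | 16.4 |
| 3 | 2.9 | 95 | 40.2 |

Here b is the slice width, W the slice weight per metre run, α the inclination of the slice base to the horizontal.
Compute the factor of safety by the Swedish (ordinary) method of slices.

Ordinary method of slices: FS = Σ[c'·Δl_i + (W_i cosα_i)·tanφ'] / Σ W_i sinα_i, with Δl_i = b_i / cosα_i.
Slice 1: Δl = 1.5/cos1.9° = 1.501 m; N'_1 = 23·cos1.9° = 23.0; c'Δl = 1.80; W sinα = 0.8
Slice 2: Δl = 1.6/cos16.4° = 1.668 m; N'_2 = 67·cos16.4° = 64.3; c'Δl = 2.00; W sinα = 18.9
Slice 3: Δl = 2.9/cos40.2° = 3.797 m; N'_3 = 95·cos40.2° = 72.6; c'Δl = 4.56; W sinα = 61.3
Σc'Δl = 8.4 kN/m; ΣN' = 159.8 kN/m; ΣW sinα = 81.0 kN/m
Resisting = 8.4 + 159.8·tan25.9° = 8.4 + 77.6 = 86.0 kN/m
FS = 86.0 / 81.0 = 1.061

FS = 1.06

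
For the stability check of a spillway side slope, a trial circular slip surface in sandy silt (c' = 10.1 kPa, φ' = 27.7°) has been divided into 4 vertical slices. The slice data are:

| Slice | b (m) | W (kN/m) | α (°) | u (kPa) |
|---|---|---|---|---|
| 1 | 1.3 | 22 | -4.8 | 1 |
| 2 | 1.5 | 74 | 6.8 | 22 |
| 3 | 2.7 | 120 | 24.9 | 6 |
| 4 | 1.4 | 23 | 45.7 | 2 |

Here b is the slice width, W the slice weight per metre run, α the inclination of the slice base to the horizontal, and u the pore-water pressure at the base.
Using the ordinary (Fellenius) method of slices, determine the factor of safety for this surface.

Ordinary method of slices: FS = Σ[c'·Δl_i + (W_i cosα_i − u_i·Δl_i)·tanφ'] / Σ W_i sinα_i, with Δl_i = b_i / cosα_i.
Slice 1: Δl = 1.3/cos(-4.8°) = 1.305 m; N'_1 = 22·cos(-4.8°) − 1·1.305 = 20.6; c'Δl = 13.18; W sinα = -1.8
Slice 2: Δl = 1.5/cos6.8° = 1.511 m; N'_2 = 74·cos6.8° − 22·1.511 = 40.2; c'Δl = 15.26; W sinα = 8.8
Slice 3: Δl = 2.7/cos24.9° = 2.977 m; N'_3 = 120·cos24.9° − 6·2.977 = 91.0; c'Δl = 30.06; W sinα = 50.5
Slice 4: Δl = 1.4/cos45.7° = 2.005 m; N'_4 = 23·cos45.7° − 2·2.005 = 12.1; c'Δl = 20.25; W sinα = 16.5
Σc'Δl = 78.7 kN/m; ΣN' = 163.9 kN/m; ΣW sinα = 73.9 kN/m
Resisting = 78.7 + 163.9·tan27.7° = 78.7 + 86.1 = 164.8 kN/m
FS = 164.8 / 73.9 = 2.230

FS = 2.23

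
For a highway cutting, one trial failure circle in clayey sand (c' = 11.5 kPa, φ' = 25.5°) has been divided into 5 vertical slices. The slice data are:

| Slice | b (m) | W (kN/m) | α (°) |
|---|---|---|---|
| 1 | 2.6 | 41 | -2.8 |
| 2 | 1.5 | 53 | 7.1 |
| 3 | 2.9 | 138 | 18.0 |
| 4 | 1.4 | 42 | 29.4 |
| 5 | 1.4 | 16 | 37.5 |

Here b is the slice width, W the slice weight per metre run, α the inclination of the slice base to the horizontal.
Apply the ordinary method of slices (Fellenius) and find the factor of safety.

Ordinary method of slices: FS = Σ[c'·Δl_i + (W_i cosα_i)·tanφ'] / Σ W_i sinα_i, with Δl_i = b_i / cosα_i.
Slice 1: Δl = 2.6/cos(-2.8°) = 2.603 m; N'_1 = 41·cos(-2.8°) = 41.0; c'Δl = 29.94; W sinα = -2.0
Slice 2: Δl = 1.5/cos7.1° = 1.512 m; N'_2 = 53·cos7.1° = 52.6; c'Δl = 17.38; W sinα = 6.6
Slice 3: Δl = 2.9/cos18.0° = 3.049 m; N'_3 = 138·cos18.0° = 131.2; c'Δl = 35.07; W sinα = 42.6
Slice 4: Δl = 1.4/cos29.4° = 1.607 m; N'_4 = 42·cos29.4° = 36.6; c'Δl = 18.48; W sinα = 20.6
Slice 5: Δl = 1.4/cos37.5° = 1.765 m; N'_5 = 16·cos37.5° = 12.7; c'Δl = 20.29; W sinα = 9.7
Σc'Δl = 121.2 kN/m; ΣN' = 274.1 kN/m; ΣW sinα = 77.6 kN/m
Resisting = 121.2 + 274.1·tan25.5° = 121.2 + 130.7 = 251.9 kN/m
FS = 251.9 / 77.6 = 3.248

FS = 3.25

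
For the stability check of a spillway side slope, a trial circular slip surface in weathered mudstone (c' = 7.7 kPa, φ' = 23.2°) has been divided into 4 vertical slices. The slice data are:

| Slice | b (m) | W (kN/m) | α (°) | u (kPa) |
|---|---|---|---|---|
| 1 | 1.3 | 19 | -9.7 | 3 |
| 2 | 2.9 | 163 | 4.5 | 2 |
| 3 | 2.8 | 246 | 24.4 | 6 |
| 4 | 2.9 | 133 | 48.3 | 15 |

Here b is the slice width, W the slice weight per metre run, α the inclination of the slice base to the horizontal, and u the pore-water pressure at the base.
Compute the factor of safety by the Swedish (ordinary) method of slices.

FS = 1.24

Ordinary method of slices: FS = Σ[c'·Δl_i + (W_i cosα_i − u_i·Δl_i)·tanφ'] / Σ W_i sinα_i, with Δl_i = b_i / cosα_i.
Slice 1: Δl = 1.3/cos(-9.7°) = 1.319 m; N'_1 = 19·cos(-9.7°) − 3·1.319 = 14.8; c'Δl = 10.16; W sinα = -3.2
Slice 2: Δl = 2.9/cos4.5° = 2.909 m; N'_2 = 163·cos4.5° − 2·2.909 = 156.7; c'Δl = 22.40; W sinα = 12.8
Slice 3: Δl = 2.8/cos24.4° = 3.075 m; N'_3 = 246·cos24.4° − 6·3.075 = 205.6; c'Δl = 23.67; W sinα = 101.6
Slice 4: Δl = 2.9/cos48.3° = 4.359 m; N'_4 = 133·cos48.3° − 15·4.359 = 23.1; c'Δl = 33.57; W sinα = 99.3
Σc'Δl = 89.8 kN/m; ΣN' = 400.1 kN/m; ΣW sinα = 210.5 kN/m
Resisting = 89.8 + 400.1·tan23.2° = 89.8 + 171.5 = 261.3 kN/m
FS = 261.3 / 210.5 = 1.241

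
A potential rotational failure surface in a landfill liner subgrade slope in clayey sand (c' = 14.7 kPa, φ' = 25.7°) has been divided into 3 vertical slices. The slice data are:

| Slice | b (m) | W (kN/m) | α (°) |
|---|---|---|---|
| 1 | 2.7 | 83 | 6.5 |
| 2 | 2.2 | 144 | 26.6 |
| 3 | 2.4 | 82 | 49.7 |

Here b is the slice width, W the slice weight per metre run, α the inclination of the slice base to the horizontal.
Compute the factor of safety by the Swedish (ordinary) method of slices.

FS = 1.89

Ordinary method of slices: FS = Σ[c'·Δl_i + (W_i cosα_i)·tanφ'] / Σ W_i sinα_i, with Δl_i = b_i / cosα_i.
Slice 1: Δl = 2.7/cos6.5° = 2.717 m; N'_1 = 83·cos6.5° = 82.5; c'Δl = 39.95; W sinα = 9.4
Slice 2: Δl = 2.2/cos26.6° = 2.460 m; N'_2 = 144·cos26.6° = 128.8; c'Δl = 36.17; W sinα = 64.5
Slice 3: Δl = 2.4/cos49.7° = 3.711 m; N'_3 = 82·cos49.7° = 53.0; c'Δl = 54.55; W sinα = 62.5
Σc'Δl = 130.7 kN/m; ΣN' = 264.3 kN/m; ΣW sinα = 136.4 kN/m
Resisting = 130.7 + 264.3·tan25.7° = 130.7 + 127.2 = 257.8 kN/m
FS = 257.8 / 136.4 = 1.890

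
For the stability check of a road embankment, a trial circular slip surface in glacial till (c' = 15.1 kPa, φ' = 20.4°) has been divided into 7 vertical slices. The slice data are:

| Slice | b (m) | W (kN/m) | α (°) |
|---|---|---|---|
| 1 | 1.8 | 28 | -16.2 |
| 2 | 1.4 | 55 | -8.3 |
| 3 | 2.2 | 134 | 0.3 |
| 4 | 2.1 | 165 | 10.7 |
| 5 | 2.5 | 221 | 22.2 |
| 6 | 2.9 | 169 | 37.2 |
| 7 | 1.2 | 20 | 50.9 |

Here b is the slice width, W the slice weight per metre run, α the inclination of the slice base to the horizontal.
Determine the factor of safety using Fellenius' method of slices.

FS = 2.36

Ordinary method of slices: FS = Σ[c'·Δl_i + (W_i cosα_i)·tanφ'] / Σ W_i sinα_i, with Δl_i = b_i / cosα_i.
Slice 1: Δl = 1.8/cos(-16.2°) = 1.874 m; N'_1 = 28·cos(-16.2°) = 26.9; c'Δl = 28.30; W sinα = -7.8
Slice 2: Δl = 1.4/cos(-8.3°) = 1.415 m; N'_2 = 55·cos(-8.3°) = 54.4; c'Δl = 21.36; W sinα = -7.9
Slice 3: Δl = 2.2/cos0.3° = 2.200 m; N'_3 = 134·cos0.3° = 134.0; c'Δl = 33.22; W sinα = 0.7
Slice 4: Δl = 2.1/cos10.7° = 2.137 m; N'_4 = 165·cos10.7° = 162.1; c'Δl = 32.27; W sinα = 30.6
Slice 5: Δl = 2.5/cos22.2° = 2.700 m; N'_5 = 221·cos22.2° = 204.6; c'Δl = 40.77; W sinα = 83.5
Slice 6: Δl = 2.9/cos37.2° = 3.641 m; N'_6 = 169·cos37.2° = 134.6; c'Δl = 54.98; W sinα = 102.2
Slice 7: Δl = 1.2/cos50.9° = 1.903 m; N'_7 = 20·cos50.9° = 12.6; c'Δl = 28.73; W sinα = 15.5
Σc'Δl = 239.6 kN/m; ΣN' = 729.3 kN/m; ΣW sinα = 216.8 kN/m
Resisting = 239.6 + 729.3·tan20.4° = 239.6 + 271.2 = 510.9 kN/m
FS = 510.9 / 216.8 = 2.357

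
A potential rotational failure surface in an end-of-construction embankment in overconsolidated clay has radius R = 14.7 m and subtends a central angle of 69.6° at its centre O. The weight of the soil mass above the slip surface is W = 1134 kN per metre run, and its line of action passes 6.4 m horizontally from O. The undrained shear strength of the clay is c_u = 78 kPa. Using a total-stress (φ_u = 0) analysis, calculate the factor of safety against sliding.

FS = 2.82

Taking moments about the centre O, the resisting moment is provided by the undrained shear strength acting along the arc:
Arc length L_a = R·θ = 14.7·(69.6°·π/180) = 14.7·1.2147 = 17.86 m
M_R = c_u·L_a·R = 78·17.86·14.7 = 20474.6 kN·m/m
M_D = W·d = 1134·6.4 = 7257.6 kN·m/m
FS = M_R / M_D = 20474.6 / 7257.6 = 2.821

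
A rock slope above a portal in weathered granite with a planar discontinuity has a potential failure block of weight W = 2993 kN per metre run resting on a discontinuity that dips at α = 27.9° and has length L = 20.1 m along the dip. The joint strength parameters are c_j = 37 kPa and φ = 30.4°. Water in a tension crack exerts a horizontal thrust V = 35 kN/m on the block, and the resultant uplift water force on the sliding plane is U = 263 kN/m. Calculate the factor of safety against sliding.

FS = 1.49

Resolving the block weight along and normal to the plane and applying the Mohr–Coulomb strength on the joint:
N' = W cosα − U − V sinα = 2993·cos27.9° − 263 − 35·sin27.9° = 2365.7 kN/m
Driving force T = W sinα + V cosα = 2993·sin27.9° + 35·cos27.9° = 1431.4 kN/m
Resisting force R = c_j·L + N'·tanφ = 37·20.1 + 2365.7·tan30.4° = 743.7 + 1388.0 = 2131.7 kN/m
FS = R / T = 2131.7 / 1431.4 = 1.489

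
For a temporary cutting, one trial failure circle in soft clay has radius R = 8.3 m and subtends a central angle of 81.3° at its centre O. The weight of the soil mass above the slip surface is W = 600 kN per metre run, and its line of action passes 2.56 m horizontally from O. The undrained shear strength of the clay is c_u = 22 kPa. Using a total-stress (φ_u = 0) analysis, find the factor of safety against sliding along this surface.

FS = 1.40

Taking moments about the centre O, the resisting moment is provided by the undrained shear strength acting along the arc:
Arc length L_a = R·θ = 8.3·(81.3°·π/180) = 8.3·1.4190 = 11.78 m
M_R = c_u·L_a·R = 22·11.78·8.3 = 2150.5 kN·m/m
M_D = W·d = 600·2.56 = 1536.0 kN·m/m
FS = M_R / M_D = 2150.5 / 1536.0 = 1.400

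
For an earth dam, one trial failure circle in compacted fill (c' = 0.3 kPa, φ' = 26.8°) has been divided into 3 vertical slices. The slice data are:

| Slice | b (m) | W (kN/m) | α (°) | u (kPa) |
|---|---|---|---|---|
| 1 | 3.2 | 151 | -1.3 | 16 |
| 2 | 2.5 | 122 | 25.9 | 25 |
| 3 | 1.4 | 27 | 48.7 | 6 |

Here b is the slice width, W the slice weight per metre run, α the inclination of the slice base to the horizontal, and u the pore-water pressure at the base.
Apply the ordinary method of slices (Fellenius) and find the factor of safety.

Ordinary method of slices: FS = Σ[c'·Δl_i + (W_i cosα_i − u_i·Δl_i)·tanφ'] / Σ W_i sinα_i, with Δl_i = b_i / cosα_i.
Slice 1: Δl = 3.2/cos(-1.3°) = 3.201 m; N'_1 = 151·cos(-1.3°) − 16·3.201 = 99.7; c'Δl = 0.96; W sinα = -3.4
Slice 2: Δl = 2.5/cos25.9° = 2.779 m; N'_2 = 122·cos25.9° − 25·2.779 = 40.3; c'Δl = 0.83; W sinα = 53.3
Slice 3: Δl = 1.4/cos48.7° = 2.121 m; N'_3 = 27·cos48.7° − 6·2.121 = 5.1; c'Δl = 0.64; W sinα = 20.3
Σc'Δl = 2.4 kN/m; ΣN' = 145.1 kN/m; ΣW sinα = 70.1 kN/m
Resisting = 2.4 + 145.1·tan26.8° = 2.4 + 73.3 = 75.7 kN/m
FS = 75.7 / 70.1 = 1.080

FS = 1.08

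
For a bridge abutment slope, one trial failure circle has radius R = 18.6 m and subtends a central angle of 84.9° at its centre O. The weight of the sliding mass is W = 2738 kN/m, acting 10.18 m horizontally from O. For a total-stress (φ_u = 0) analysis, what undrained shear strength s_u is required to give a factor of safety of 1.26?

s_u = 68.5 kPa

FS = s_u·L_a·R / (W·d), so s_u = FS·W·d / (L_a·R).
Arc length L_a = R·θ = 18.6·(84.9°·π/180) = 18.6·1.4818 = 27.56 m
s_u = 1.26·2738·10.18 / (27.56·18.6) = 35119.8 / 512.64 = 68.51 kPa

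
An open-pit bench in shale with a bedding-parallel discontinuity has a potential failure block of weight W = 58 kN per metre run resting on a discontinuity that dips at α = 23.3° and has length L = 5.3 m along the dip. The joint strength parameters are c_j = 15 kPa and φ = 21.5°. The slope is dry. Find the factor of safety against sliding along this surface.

FS = 4.38

Resolving the block weight along and normal to the plane and applying the Mohr–Coulomb strength on the joint:
N' = W cosα = 58·cos23.3° = 53.3 kN/m
Driving force T = W sinα = 58·sin23.3° = 22.9 kN/m
Resisting force R = c_j·L + N'·tanφ = 15·5.3 + 53.3·tan21.5° = 79.5 + 21.0 = 100.5 kN/m
FS = R / T = 100.5 / 22.9 = 4.380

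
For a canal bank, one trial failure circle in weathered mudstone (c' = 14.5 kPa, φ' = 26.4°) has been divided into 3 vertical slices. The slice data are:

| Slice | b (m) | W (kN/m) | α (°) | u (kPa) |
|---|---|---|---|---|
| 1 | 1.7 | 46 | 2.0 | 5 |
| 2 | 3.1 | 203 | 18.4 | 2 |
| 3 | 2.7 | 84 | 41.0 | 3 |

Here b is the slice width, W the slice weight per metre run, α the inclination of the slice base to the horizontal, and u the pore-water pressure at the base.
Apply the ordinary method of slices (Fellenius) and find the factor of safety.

FS = 2.16

Ordinary method of slices: FS = Σ[c'·Δl_i + (W_i cosα_i − u_i·Δl_i)·tanφ'] / Σ W_i sinα_i, with Δl_i = b_i / cosα_i.
Slice 1: Δl = 1.7/cos2.0° = 1.701 m; N'_1 = 46·cos2.0° − 5·1.701 = 37.5; c'Δl = 24.67; W sinα = 1.6
Slice 2: Δl = 3.1/cos18.4° = 3.267 m; N'_2 = 203·cos18.4° − 2·3.267 = 186.1; c'Δl = 47.37; W sinα = 64.1
Slice 3: Δl = 2.7/cos41.0° = 3.578 m; N'_3 = 84·cos41.0° − 3·3.578 = 52.7; c'Δl = 51.87; W sinα = 55.1
Σc'Δl = 123.9 kN/m; ΣN' = 276.2 kN/m; ΣW sinα = 120.8 kN/m
Resisting = 123.9 + 276.2·tan26.4° = 123.9 + 137.1 = 261.0 kN/m
FS = 261.0 / 120.8 = 2.161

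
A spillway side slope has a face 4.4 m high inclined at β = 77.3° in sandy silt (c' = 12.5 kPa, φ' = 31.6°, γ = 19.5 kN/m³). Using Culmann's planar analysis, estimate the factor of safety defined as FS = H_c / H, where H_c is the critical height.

H_c = (4c'/γ) · sinβ cosφ' / [1 − cos(β − φ')]
    = (4·12.5/19.5) · sin77.3°·cos31.6° / [1 − cos45.7°]
    = 2.564 · 0.8309 / 0.3016 = 7.06 m
FS = H_c / H = 7.06 / 4.4 = 1.606

FS = 1.61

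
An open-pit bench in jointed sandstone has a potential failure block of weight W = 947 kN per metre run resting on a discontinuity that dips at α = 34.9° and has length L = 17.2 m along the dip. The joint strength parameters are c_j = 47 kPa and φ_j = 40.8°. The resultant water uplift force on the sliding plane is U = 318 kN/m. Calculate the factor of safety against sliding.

FS = 2.22

Resolving the block weight along and normal to the plane and applying the Mohr–Coulomb strength on the joint:
N' = W cosα − U = 947·cos34.9° − 318 = 458.7 kN/m
Driving force T = W sinα = 947·sin34.9° = 541.8 kN/m
Resisting force R = c_j·L + N'·tanφ_j = 47·17.2 + 458.7·tan40.8° = 808.4 + 395.9 = 1204.3 kN/m
FS = R / T = 1204.3 / 541.8 = 2.223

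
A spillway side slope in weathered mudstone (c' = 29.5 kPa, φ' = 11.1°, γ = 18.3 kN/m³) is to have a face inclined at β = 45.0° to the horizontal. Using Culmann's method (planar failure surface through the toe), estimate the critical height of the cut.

Culmann's analysis gives the critical failure plane at α_cr = (β + φ')/2 = (45.0 + 11.1)/2 = 28.1°, and the critical height
H_c = (4c'/γ) · sinβ cosφ' / [1 − cos(β − φ')]
    = (4·29.5/18.3) · sin45.0°·cos11.1° / [1 − cos(33.9°)]
    = 6.448 · 0.7071·0.9813 / [1 − 0.8300]
    = 6.448 · 0.6939 / 0.1700
    = 26.32 m

H_c = 26.32 m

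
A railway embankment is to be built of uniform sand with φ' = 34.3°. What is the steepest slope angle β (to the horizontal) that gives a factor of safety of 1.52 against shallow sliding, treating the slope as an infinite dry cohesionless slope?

For an infinite dry cohesionless slope FS = tanφ'/tanβ, so tanβ = tanφ' / FS.
tanβ = tan34.3° / 1.52 = 0.6822 / 1.52 = 0.4488
β = arctan(0.4488) = 24.17°

β = 24.2°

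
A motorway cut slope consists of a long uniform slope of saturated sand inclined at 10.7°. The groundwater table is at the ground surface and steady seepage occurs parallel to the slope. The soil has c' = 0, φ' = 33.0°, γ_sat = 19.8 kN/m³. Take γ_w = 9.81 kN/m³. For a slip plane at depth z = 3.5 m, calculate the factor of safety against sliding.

FS = 1.73

With seepage parallel to the slope and the water table at the surface, the effective normal stress on the slip plane uses the buoyant unit weight γ' = γ_sat − γ_w while the driving shear stress uses γ_sat:
FS = [c' + γ' z cos²β tanφ'] / [γ_sat z sinβ cosβ]
(For c' = 0 this reduces to FS = (γ'/γ_sat)·tanφ'/tanβ.)
γ' = 19.8 − 9.81 = 9.99 kN/m³
Numerator = 0.0 + 9.99·3.5·cos²10.7°·tan33.0° = 0.0 + 9.99·3.5·0.9655·0.6494 = 21.924 kPa
Denominator = 19.8·3.5·sin10.7°·cos10.7° = 19.8·3.5·0.1857·0.9826 = 12.643 kPa
FS = 21.924 / 12.643 = 1.734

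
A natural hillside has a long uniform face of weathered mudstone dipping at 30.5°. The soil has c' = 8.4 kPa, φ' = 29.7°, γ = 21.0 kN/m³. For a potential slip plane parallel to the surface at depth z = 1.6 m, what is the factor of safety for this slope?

FS = 1.54

For an infinite slope with a slip plane parallel to the surface (no pore pressure): FS = [c' + γz cos²β tanφ'] / [γz sinβ cosβ].
γz = 21.0·1.6 = 33.60 kN/m²
Numerator = 8.4 + 33.60·cos²30.5°·tan29.7° = 8.4 + 33.60·0.7424·0.5704 = 22.628 kPa
Denominator = 33.60·sin30.5°·cos30.5° = 33.60·0.5075·0.8616 = 14.694 kPa
FS = 22.628 / 14.694 = 1.540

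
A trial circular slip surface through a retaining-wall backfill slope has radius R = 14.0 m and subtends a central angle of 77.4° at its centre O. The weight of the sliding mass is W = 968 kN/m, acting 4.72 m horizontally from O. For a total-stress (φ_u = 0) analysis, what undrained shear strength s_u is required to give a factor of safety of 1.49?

FS = s_u·L_a·R / (W·d), so s_u = FS·W·d / (L_a·R).
Arc length L_a = R·θ = 14.0·(77.4°·π/180) = 14.0·1.3509 = 18.91 m
s_u = 1.49·968·4.72 / (18.91·14.0) = 6807.8 / 264.77 = 25.71 kPa

s_u = 25.7 kPa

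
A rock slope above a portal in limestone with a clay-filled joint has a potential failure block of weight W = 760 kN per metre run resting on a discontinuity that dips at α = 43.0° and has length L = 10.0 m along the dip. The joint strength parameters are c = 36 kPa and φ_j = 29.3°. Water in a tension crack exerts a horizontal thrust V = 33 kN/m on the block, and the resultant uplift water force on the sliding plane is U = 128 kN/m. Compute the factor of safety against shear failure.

FS = 1.08

Resolving the block weight along and normal to the plane and applying the Mohr–Coulomb strength on the joint:
N' = W cosα − U − V sinα = 760·cos43.0° − 128 − 33·sin43.0° = 405.3 kN/m
Driving force T = W sinα + V cosα = 760·sin43.0° + 33·cos43.0° = 542.5 kN/m
Resisting force R = c·L + N'·tanφ_j = 36·10.0 + 405.3·tan29.3° = 360.0 + 227.5 = 587.5 kN/m
FS = R / T = 587.5 / 542.5 = 1.083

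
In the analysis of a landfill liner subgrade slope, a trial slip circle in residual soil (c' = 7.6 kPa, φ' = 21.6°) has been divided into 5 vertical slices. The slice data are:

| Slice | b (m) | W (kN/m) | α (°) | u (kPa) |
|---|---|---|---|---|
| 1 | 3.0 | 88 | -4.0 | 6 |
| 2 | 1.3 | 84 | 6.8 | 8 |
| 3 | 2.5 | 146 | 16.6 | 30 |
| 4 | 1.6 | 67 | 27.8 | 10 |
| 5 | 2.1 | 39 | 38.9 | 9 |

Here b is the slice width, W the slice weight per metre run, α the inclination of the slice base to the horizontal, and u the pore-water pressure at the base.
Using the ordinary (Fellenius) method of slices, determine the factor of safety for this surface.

FS = 1.84

Ordinary method of slices: FS = Σ[c'·Δl_i + (W_i cosα_i − u_i·Δl_i)·tanφ'] / Σ W_i sinα_i, with Δl_i = b_i / cosα_i.
Slice 1: Δl = 3.0/cos(-4.0°) = 3.007 m; N'_1 = 88·cos(-4.0°) − 6·3.007 = 69.7; c'Δl = 22.86; W sinα = -6.1
Slice 2: Δl = 1.3/cos6.8° = 1.309 m; N'_2 = 84·cos6.8° − 8·1.309 = 72.9; c'Δl = 9.95; W sinα = 9.9
Slice 3: Δl = 2.5/cos16.6° = 2.609 m; N'_3 = 146·cos16.6° − 30·2.609 = 61.7; c'Δl = 19.83; W sinα = 41.7
Slice 4: Δl = 1.6/cos27.8° = 1.809 m; N'_4 = 67·cos27.8° − 10·1.809 = 41.2; c'Δl = 13.75; W sinα = 31.2
Slice 5: Δl = 2.1/cos38.9° = 2.698 m; N'_5 = 39·cos38.9° − 9·2.698 = 6.1; c'Δl = 20.51; W sinα = 24.5
Σc'Δl = 86.9 kN/m; ΣN' = 251.6 kN/m; ΣW sinα = 101.3 kN/m
Resisting = 86.9 + 251.6·tan21.6° = 86.9 + 99.6 = 186.5 kN/m
FS = 186.5 / 101.3 = 1.842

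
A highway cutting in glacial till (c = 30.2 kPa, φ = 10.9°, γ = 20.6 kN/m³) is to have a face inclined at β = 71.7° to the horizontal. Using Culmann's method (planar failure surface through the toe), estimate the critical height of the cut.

H_c = 10.67 m

Culmann's analysis gives the critical failure plane at α_cr = (β + φ)/2 = (71.7 + 10.9)/2 = 41.3°, and the critical height
H_c = (4c/γ) · sinβ cosφ / [1 − cos(β − φ)]
    = (4·30.2/20.6) · sin71.7°·cos10.9° / [1 − cos(60.8°)]
    = 5.864 · 0.9494·0.9820 / [1 − 0.4879]
    = 5.864 · 0.9323 / 0.5121
    = 10.67 m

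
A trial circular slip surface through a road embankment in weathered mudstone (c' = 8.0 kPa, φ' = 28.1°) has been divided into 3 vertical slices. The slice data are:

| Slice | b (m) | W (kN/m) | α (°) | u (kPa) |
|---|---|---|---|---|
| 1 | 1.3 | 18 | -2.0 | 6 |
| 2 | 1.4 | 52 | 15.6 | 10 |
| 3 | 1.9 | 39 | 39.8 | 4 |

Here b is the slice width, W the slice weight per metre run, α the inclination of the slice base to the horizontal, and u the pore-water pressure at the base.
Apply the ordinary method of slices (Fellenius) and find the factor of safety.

Ordinary method of slices: FS = Σ[c'·Δl_i + (W_i cosα_i − u_i·Δl_i)·tanφ'] / Σ W_i sinα_i, with Δl_i = b_i / cosα_i.
Slice 1: Δl = 1.3/cos(-2.0°) = 1.301 m; N'_1 = 18·cos(-2.0°) − 6·1.301 = 10.2; c'Δl = 10.41; W sinα = -0.6
Slice 2: Δl = 1.4/cos15.6° = 1.454 m; N'_2 = 52·cos15.6° − 10·1.454 = 35.5; c'Δl = 11.63; W sinα = 14.0
Slice 3: Δl = 1.9/cos39.8° = 2.473 m; N'_3 = 39·cos39.8° − 4·2.473 = 20.1; c'Δl = 19.78; W sinα = 25.0
Σc'Δl = 41.8 kN/m; ΣN' = 65.8 kN/m; ΣW sinα = 38.3 kN/m
Resisting = 41.8 + 65.8·tan28.1° = 41.8 + 35.1 = 77.0 kN/m
FS = 77.0 / 38.3 = 2.008

FS = 2.01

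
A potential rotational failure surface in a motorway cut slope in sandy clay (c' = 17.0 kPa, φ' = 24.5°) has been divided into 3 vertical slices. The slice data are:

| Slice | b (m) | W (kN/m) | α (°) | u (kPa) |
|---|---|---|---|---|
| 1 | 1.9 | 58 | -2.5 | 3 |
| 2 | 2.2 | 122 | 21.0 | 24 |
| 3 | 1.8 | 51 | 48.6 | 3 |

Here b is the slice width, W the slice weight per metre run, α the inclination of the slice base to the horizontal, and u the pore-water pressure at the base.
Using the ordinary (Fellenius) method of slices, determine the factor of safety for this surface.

FS = 2.27

Ordinary method of slices: FS = Σ[c'·Δl_i + (W_i cosα_i − u_i·Δl_i)·tanφ'] / Σ W_i sinα_i, with Δl_i = b_i / cosα_i.
Slice 1: Δl = 1.9/cos(-2.5°) = 1.902 m; N'_1 = 58·cos(-2.5°) − 3·1.902 = 52.2; c'Δl = 32.33; W sinα = -2.5
Slice 2: Δl = 2.2/cos21.0° = 2.357 m; N'_2 = 122·cos21.0° − 24·2.357 = 57.3; c'Δl = 40.06; W sinα = 43.7
Slice 3: Δl = 1.8/cos48.6° = 2.722 m; N'_3 = 51·cos48.6° − 3·2.722 = 25.6; c'Δl = 46.27; W sinα = 38.3
Σc'Δl = 118.7 kN/m; ΣN' = 135.1 kN/m; ΣW sinα = 79.4 kN/m
Resisting = 118.7 + 135.1·tan24.5° = 118.7 + 61.6 = 180.3 kN/m
FS = 180.3 / 79.4 = 2.269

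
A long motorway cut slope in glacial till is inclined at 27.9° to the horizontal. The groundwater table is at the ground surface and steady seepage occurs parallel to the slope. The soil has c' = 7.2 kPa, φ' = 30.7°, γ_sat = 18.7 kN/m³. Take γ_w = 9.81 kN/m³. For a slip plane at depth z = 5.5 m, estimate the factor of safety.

FS = 0.70

With seepage parallel to the slope and the water table at the surface, the effective normal stress on the slip plane uses the buoyant unit weight γ' = γ_sat − γ_w while the driving shear stress uses γ_sat:
FS = [c' + γ' z cos²β tanφ'] / [γ_sat z sinβ cosβ]
γ' = 18.7 − 9.81 = 8.89 kN/m³
Numerator = 7.2 + 8.89·5.5·cos²27.9°·tan30.7° = 7.2 + 8.89·5.5·0.7810·0.5938 = 29.875 kPa
Denominator = 18.7·5.5·sin27.9°·cos27.9° = 18.7·5.5·0.4679·0.8838 = 42.533 kPa
FS = 29.875 / 42.533 = 0.702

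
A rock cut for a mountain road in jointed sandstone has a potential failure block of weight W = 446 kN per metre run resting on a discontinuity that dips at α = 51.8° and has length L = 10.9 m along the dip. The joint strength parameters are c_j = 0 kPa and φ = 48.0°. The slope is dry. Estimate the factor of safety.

Resolving the block weight along and normal to the plane and applying the Mohr–Coulomb strength on the joint:
N' = W cosα = 446·cos51.8° = 275.8 kN/m
Driving force T = W sinα = 446·sin51.8° = 350.5 kN/m
Resisting force R = c_j·L + N'·tanφ = 0·10.9 + 275.8·tan48.0° = 0.0 + 306.3 = 306.3 kN/m
FS = R / T = 306.3 / 350.5 = 0.874

FS = 0.87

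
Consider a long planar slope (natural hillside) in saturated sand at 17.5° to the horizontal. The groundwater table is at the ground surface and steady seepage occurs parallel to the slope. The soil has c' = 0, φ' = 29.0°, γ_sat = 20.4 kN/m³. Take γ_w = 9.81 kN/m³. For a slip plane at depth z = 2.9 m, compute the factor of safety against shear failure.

With seepage parallel to the slope and the water table at the surface, the effective normal stress on the slip plane uses the buoyant unit weight γ' = γ_sat − γ_w while the driving shear stress uses γ_sat:
FS = [c' + γ' z cos²β tanφ'] / [γ_sat z sinβ cosβ]
(For c' = 0 this reduces to FS = (γ'/γ_sat)·tanφ'/tanβ.)
γ' = 20.4 − 9.81 = 10.59 kN/m³
Numerator = 0.0 + 10.59·2.9·cos²17.5°·tan29.0° = 0.0 + 10.59·2.9·0.9096·0.5543 = 15.484 kPa
Denominator = 20.4·2.9·sin17.5°·cos17.5° = 20.4·2.9·0.3007·0.9537 = 16.966 kPa
FS = 15.484 / 16.966 = 0.913

FS = 0.91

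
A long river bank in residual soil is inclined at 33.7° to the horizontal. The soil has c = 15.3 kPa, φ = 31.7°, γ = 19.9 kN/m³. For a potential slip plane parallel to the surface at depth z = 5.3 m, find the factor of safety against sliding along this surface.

For an infinite slope with a slip plane parallel to the surface (no pore pressure): FS = [c + γz cos²β tanφ] / [γz sinβ cosβ].
γz = 19.9·5.3 = 105.47 kN/m²
Numerator = 15.3 + 105.47·cos²33.7°·tan31.7° = 15.3 + 105.47·0.6921·0.6176 = 60.386 kPa
Denominator = 105.47·sin33.7°·cos33.7° = 105.47·0.5548·0.8320 = 48.685 kPa
FS = 60.386 / 48.685 = 1.240

FS = 1.24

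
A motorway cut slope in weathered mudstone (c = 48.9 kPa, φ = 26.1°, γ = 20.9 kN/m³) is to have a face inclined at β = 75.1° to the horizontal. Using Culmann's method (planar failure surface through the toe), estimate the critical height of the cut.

H_c = 23.61 m

Culmann's analysis gives the critical failure plane at α_cr = (β + φ)/2 = (75.1 + 26.1)/2 = 50.6°, and the critical height
H_c = (4c/γ) · sinβ cosφ / [1 − cos(β − φ)]
    = (4·48.9/20.9) · sin75.1°·cos26.1° / [1 − cos(49.0°)]
    = 9.359 · 0.9664·0.8980 / [1 − 0.6561]
    = 9.359 · 0.8678 / 0.3439
    = 23.61 m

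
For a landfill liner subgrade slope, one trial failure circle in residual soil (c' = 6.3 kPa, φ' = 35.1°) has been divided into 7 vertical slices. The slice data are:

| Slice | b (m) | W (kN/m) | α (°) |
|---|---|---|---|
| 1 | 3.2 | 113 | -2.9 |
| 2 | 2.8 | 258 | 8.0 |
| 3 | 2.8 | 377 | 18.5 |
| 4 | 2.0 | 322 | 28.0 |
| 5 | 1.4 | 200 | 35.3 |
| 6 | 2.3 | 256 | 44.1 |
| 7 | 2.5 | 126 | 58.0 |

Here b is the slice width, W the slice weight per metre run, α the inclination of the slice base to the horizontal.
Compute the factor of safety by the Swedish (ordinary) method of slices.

Ordinary method of slices: FS = Σ[c'·Δl_i + (W_i cosα_i)·tanφ'] / Σ W_i sinα_i, with Δl_i = b_i / cosα_i.
Slice 1: Δl = 3.2/cos(-2.9°) = 3.204 m; N'_1 = 113·cos(-2.9°) = 112.9; c'Δl = 20.19; W sinα = -5.7
Slice 2: Δl = 2.8/cos8.0° = 2.828 m; N'_2 = 258·cos8.0° = 255.5; c'Δl = 17.81; W sinα = 35.9
Slice 3: Δl = 2.8/cos18.5° = 2.953 m; N'_3 = 377·cos18.5° = 357.5; c'Δl = 18.60; W sinα = 119.6
Slice 4: Δl = 2.0/cos28.0° = 2.265 m; N'_4 = 322·cos28.0° = 284.3; c'Δl = 14.27; W sinα = 151.2
Slice 5: Δl = 1.4/cos35.3° = 1.715 m; N'_5 = 200·cos35.3° = 163.2; c'Δl = 10.81; W sinα = 115.6
Slice 6: Δl = 2.3/cos44.1° = 3.203 m; N'_6 = 256·cos44.1° = 183.8; c'Δl = 20.18; W sinα = 178.2
Slice 7: Δl = 2.5/cos58.0° = 4.718 m; N'_7 = 126·cos58.0° = 66.8; c'Δl = 29.72; W sinα = 106.9
Σc'Δl = 131.6 kN/m; ΣN' = 1424.0 kN/m; ΣW sinα = 701.6 kN/m
Resisting = 131.6 + 1424.0·tan35.1° = 131.6 + 1000.8 = 1132.4 kN/m
FS = 1132.4 / 701.6 = 1.614

FS = 1.61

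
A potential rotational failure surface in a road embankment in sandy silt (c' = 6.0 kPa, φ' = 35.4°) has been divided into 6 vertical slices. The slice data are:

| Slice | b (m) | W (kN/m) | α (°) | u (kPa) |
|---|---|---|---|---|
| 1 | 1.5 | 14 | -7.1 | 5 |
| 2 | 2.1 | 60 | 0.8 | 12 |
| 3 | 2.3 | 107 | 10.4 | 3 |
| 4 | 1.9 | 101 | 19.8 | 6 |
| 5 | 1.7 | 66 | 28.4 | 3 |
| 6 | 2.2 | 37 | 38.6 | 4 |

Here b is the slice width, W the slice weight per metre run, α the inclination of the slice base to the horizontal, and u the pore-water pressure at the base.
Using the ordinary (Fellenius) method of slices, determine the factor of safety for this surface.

Ordinary method of slices: FS = Σ[c'·Δl_i + (W_i cosα_i − u_i·Δl_i)·tanφ'] / Σ W_i sinα_i, with Δl_i = b_i / cosα_i.
Slice 1: Δl = 1.5/cos(-7.1°) = 1.512 m; N'_1 = 14·cos(-7.1°) − 5·1.512 = 6.3; c'Δl = 9.07; W sinα = -1.7
Slice 2: Δl = 2.1/cos0.8° = 2.100 m; N'_2 = 60·cos0.8° − 12·2.100 = 34.8; c'Δl = 12.60; W sinα = 0.8
Slice 3: Δl = 2.3/cos10.4° = 2.338 m; N'_3 = 107·cos10.4° − 3·2.338 = 98.2; c'Δl = 14.03; W sinα = 19.3
Slice 4: Δl = 1.9/cos19.8° = 2.019 m; N'_4 = 101·cos19.8° − 6·2.019 = 82.9; c'Δl = 12.12; W sinα = 34.2
Slice 5: Δl = 1.7/cos28.4° = 1.933 m; N'_5 = 66·cos28.4° − 3·1.933 = 52.3; c'Δl = 11.60; W sinα = 31.4
Slice 6: Δl = 2.2/cos38.6° = 2.815 m; N'_6 = 37·cos38.6° − 4·2.815 = 17.7; c'Δl = 16.89; W sinα = 23.1
Σc'Δl = 76.3 kN/m; ΣN' = 292.2 kN/m; ΣW sinα = 107.1 kN/m
Resisting = 76.3 + 292.2·tan35.4° = 76.3 + 207.6 = 283.9 kN/m
FS = 283.9 / 107.1 = 2.651

FS = 2.65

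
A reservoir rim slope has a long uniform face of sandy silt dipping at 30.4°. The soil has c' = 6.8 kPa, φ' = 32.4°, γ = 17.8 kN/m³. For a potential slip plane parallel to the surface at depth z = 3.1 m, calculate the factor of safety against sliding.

FS = 1.36

For an infinite slope with a slip plane parallel to the surface (no pore pressure): FS = [c' + γz cos²β tanφ'] / [γz sinβ cosβ].
γz = 17.8·3.1 = 55.18 kN/m²
Numerator = 6.8 + 55.18·cos²30.4°·tan32.4° = 6.8 + 55.18·0.7439·0.6346 = 32.851 kPa
Denominator = 55.18·sin30.4°·cos30.4° = 55.18·0.5060·0.8625 = 24.084 kPa
FS = 32.851 / 24.084 = 1.364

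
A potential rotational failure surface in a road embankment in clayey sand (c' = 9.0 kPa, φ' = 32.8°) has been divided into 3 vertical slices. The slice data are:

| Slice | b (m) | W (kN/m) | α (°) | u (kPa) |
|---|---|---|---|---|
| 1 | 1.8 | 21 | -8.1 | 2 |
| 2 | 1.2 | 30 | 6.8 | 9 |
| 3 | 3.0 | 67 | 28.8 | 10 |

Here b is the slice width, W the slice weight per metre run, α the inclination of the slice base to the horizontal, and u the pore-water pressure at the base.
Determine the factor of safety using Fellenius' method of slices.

FS = 2.95

Ordinary method of slices: FS = Σ[c'·Δl_i + (W_i cosα_i − u_i·Δl_i)·tanφ'] / Σ W_i sinα_i, with Δl_i = b_i / cosα_i.
Slice 1: Δl = 1.8/cos(-8.1°) = 1.818 m; N'_1 = 21·cos(-8.1°) − 2·1.818 = 17.2; c'Δl = 16.36; W sinα = -3.0
Slice 2: Δl = 1.2/cos6.8° = 1.209 m; N'_2 = 30·cos6.8° − 9·1.209 = 18.9; c'Δl = 10.88; W sinα = 3.6
Slice 3: Δl = 3.0/cos28.8° = 3.423 m; N'_3 = 67·cos28.8° − 10·3.423 = 24.5; c'Δl = 30.81; W sinα = 32.3
Σc'Δl = 58.1 kN/m; ΣN' = 60.5 kN/m; ΣW sinα = 32.9 kN/m
Resisting = 58.1 + 60.5·tan32.8° = 58.1 + 39.0 = 97.1 kN/m
FS = 97.1 / 32.9 = 2.953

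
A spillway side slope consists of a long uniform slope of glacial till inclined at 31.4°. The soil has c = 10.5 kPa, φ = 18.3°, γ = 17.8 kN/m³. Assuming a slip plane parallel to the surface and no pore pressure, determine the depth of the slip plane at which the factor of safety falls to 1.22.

z = 1.96 m

Setting FS = 1.22 in FS = [c + γz cos²β tanφ] / [γz sinβ cosβ] and solving for z:
z = c / [γ cosβ (FS·sinβ − cosβ·tanφ)]
  = 10.5 / [17.8·cos31.4°·(1.22·sin31.4° − cos31.4°·tan18.3°)]
  = 10.5 / [17.8·0.8536·(1.22·0.5210 − 0.8536·0.3307)]
  = 10.5 / 5.3685 = 1.956 m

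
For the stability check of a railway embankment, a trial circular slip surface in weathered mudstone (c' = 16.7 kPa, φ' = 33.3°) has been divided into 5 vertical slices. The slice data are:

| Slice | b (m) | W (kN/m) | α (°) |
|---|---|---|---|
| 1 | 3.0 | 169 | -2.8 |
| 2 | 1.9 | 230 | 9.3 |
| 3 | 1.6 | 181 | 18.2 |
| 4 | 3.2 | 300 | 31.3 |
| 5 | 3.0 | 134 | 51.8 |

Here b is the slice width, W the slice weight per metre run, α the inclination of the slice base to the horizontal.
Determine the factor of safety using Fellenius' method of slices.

Ordinary method of slices: FS = Σ[c'·Δl_i + (W_i cosα_i)·tanφ'] / Σ W_i sinα_i, with Δl_i = b_i / cosα_i.
Slice 1: Δl = 3.0/cos(-2.8°) = 3.004 m; N'_1 = 169·cos(-2.8°) = 168.8; c'Δl = 50.16; W sinα = -8.3
Slice 2: Δl = 1.9/cos9.3° = 1.925 m; N'_2 = 230·cos9.3° = 227.0; c'Δl = 32.15; W sinα = 37.2
Slice 3: Δl = 1.6/cos18.2° = 1.684 m; N'_3 = 181·cos18.2° = 171.9; c'Δl = 28.13; W sinα = 56.5
Slice 4: Δl = 3.2/cos31.3° = 3.745 m; N'_4 = 300·cos31.3° = 256.3; c'Δl = 62.54; W sinα = 155.9
Slice 5: Δl = 3.0/cos51.8° = 4.851 m; N'_5 = 134·cos51.8° = 82.9; c'Δl = 81.01; W sinα = 105.3
Σc'Δl = 254.0 kN/m; ΣN' = 906.9 kN/m; ΣW sinα = 346.6 kN/m
Resisting = 254.0 + 906.9·tan33.3° = 254.0 + 595.7 = 849.7 kN/m
FS = 849.7 / 346.6 = 2.452

FS = 2.45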